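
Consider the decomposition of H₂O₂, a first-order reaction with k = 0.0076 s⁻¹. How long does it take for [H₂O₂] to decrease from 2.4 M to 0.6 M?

182.4 s

Step 1: For first-order: t = ln([H₂O₂]₀/[H₂O₂])/k
Step 2: t = ln(2.4/0.6)/0.0076
Step 3: t = ln(4)/0.0076
Step 4: t = 1.386/0.0076 = 182.4 s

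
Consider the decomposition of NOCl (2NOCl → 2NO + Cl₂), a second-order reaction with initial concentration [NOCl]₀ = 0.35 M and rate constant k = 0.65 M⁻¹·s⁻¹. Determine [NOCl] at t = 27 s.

0.049 M

Step 1: For a second-order reaction: 1/[NOCl] = 1/[NOCl]₀ + kt
Step 2: 1/[NOCl] = 1/0.35 + 0.65 × 27
Step 3: 1/[NOCl] = 2.857 + 17.55 = 20.41
Step 4: [NOCl] = 1/20.41 = 0.049 M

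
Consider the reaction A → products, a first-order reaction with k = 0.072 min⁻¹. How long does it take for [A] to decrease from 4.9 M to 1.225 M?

19.25 min

Step 1: For first-order: t = ln([A]₀/[A])/k
Step 2: t = ln(4.9/1.225)/0.072
Step 3: t = ln(4)/0.072
Step 4: t = 1.386/0.072 = 19.25 min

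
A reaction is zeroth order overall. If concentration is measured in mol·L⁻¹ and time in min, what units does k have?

mol·L⁻¹·min⁻¹

Step 1: For overall order n, rate = k × (concentration)^n.
Step 2: Rate has units mol·L⁻¹·min⁻¹; concentration term has units (mol·L⁻¹)^0.
Step 3: k = rate / (concentration)^n, so units of k = (mol·L⁻¹)^(1-0)·min⁻¹ = mol·L⁻¹·min⁻¹.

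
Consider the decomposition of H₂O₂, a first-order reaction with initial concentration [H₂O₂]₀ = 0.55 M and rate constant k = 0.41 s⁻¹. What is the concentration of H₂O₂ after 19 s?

0.0002276 M

Step 1: For a first-order reaction: [H₂O₂] = [H₂O₂]₀ × e^(-kt)
Step 2: [H₂O₂] = 0.55 × e^(-0.41 × 19)
Step 3: [H₂O₂] = 0.55 × e^(-7.79)
Step 4: [H₂O₂] = 0.55 × 0.000413853 = 0.0002276 M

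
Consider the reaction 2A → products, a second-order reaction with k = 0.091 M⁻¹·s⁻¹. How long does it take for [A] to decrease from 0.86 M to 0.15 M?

60.48 s

Step 1: For second-order: t = (1/[A] - 1/[A]₀)/k
Step 2: t = (1/0.15 - 1/0.86)/0.091
Step 3: t = (6.667 - 1.163)/0.091
Step 4: t = 5.504/0.091 = 60.48 s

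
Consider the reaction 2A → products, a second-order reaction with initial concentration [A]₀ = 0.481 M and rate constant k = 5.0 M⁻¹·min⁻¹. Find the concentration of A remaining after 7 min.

0.02697 M

Step 1: For a second-order reaction: 1/[A] = 1/[A]₀ + kt
Step 2: 1/[A] = 1/0.481 + 5.0 × 7
Step 3: 1/[A] = 2.079 + 35 = 37.08
Step 4: [A] = 1/37.08 = 0.02697 M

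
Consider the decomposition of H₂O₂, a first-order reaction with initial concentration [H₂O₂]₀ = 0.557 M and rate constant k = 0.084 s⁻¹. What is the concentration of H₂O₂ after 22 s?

0.08776 M

Step 1: For a first-order reaction: [H₂O₂] = [H₂O₂]₀ × e^(-kt)
Step 2: [H₂O₂] = 0.557 × e^(-0.084 × 22)
Step 3: [H₂O₂] = 0.557 × e^(-1.848)
Step 4: [H₂O₂] = 0.557 × 0.157552 = 0.08776 M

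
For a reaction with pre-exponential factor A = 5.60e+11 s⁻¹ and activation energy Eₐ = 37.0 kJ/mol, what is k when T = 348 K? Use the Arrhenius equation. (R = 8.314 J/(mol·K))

1.56e+06 s⁻¹

Step 1: Use the Arrhenius equation: k = A × exp(-Eₐ/RT)
Step 2: Convert Eₐ to J/mol: 37.0 kJ/mol = 37000 J/mol
Step 3: Calculate the exponent: -Eₐ/(RT) = -37000/(8.314 × 348) = -12.78829
Step 4: k = 5.60e+11 × exp(-12.78829)
Step 5: k = 5.60e+11 × 2.79329e-06 = 1.5642e+06 s⁻¹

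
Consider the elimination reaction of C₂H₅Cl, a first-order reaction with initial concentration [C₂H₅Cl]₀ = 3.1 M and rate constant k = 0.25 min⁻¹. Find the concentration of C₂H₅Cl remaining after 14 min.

0.09361 M

Step 1: For a first-order reaction: [C₂H₅Cl] = [C₂H₅Cl]₀ × e^(-kt)
Step 2: [C₂H₅Cl] = 3.1 × e^(-0.25 × 14)
Step 3: [C₂H₅Cl] = 3.1 × e^(-3.5)
Step 4: [C₂H₅Cl] = 3.1 × 0.0301974 = 0.09361 M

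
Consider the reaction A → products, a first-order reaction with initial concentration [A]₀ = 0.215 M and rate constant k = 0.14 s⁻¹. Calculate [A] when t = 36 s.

0.001392 M

Step 1: For a first-order reaction: [A] = [A]₀ × e^(-kt)
Step 2: [A] = 0.215 × e^(-0.14 × 36)
Step 3: [A] = 0.215 × e^(-5.04)
Step 4: [A] = 0.215 × 0.00647375 = 0.001392 M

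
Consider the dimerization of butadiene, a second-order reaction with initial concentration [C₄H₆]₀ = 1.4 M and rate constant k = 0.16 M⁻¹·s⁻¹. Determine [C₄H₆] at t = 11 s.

0.4042 M

Step 1: For a second-order reaction: 1/[C₄H₆] = 1/[C₄H₆]₀ + kt
Step 2: 1/[C₄H₆] = 1/1.4 + 0.16 × 11
Step 3: 1/[C₄H₆] = 0.7143 + 1.76 = 2.474
Step 4: [C₄H₆] = 1/2.474 = 0.4042 M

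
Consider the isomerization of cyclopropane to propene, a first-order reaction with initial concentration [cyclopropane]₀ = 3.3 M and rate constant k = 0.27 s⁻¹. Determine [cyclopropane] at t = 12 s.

0.1292 M

Step 1: For a first-order reaction: [cyclopropane] = [cyclopropane]₀ × e^(-kt)
Step 2: [cyclopropane] = 3.3 × e^(-0.27 × 12)
Step 3: [cyclopropane] = 3.3 × e^(-3.24)
Step 4: [cyclopropane] = 3.3 × 0.0391639 = 0.1292 M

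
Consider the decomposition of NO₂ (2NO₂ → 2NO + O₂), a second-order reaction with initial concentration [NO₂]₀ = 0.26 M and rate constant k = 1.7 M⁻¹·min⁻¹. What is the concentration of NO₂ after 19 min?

0.02767 M

Step 1: For a second-order reaction: 1/[NO₂] = 1/[NO₂]₀ + kt
Step 2: 1/[NO₂] = 1/0.26 + 1.7 × 19
Step 3: 1/[NO₂] = 3.846 + 32.3 = 36.15
Step 4: [NO₂] = 1/36.15 = 0.02767 M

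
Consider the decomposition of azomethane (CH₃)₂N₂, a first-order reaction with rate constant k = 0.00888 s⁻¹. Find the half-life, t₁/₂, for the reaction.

78.06 s

Step 1: For a first-order reaction, t₁/₂ = ln(2)/k
Step 2: t₁/₂ = ln(2)/0.00888
Step 3: t₁/₂ = 0.6931/0.00888 = 78.06 s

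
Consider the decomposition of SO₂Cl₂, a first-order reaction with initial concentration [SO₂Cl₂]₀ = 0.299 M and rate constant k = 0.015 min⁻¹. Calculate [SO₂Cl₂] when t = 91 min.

0.07636 M

Step 1: For a first-order reaction: [SO₂Cl₂] = [SO₂Cl₂]₀ × e^(-kt)
Step 2: [SO₂Cl₂] = 0.299 × e^(-0.015 × 91)
Step 3: [SO₂Cl₂] = 0.299 × e^(-1.365)
Step 4: [SO₂Cl₂] = 0.299 × 0.255381 = 0.07636 M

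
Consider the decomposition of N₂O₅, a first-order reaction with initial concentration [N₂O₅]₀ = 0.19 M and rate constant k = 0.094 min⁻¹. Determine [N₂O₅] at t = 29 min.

0.01244 M

Step 1: For a first-order reaction: [N₂O₅] = [N₂O₅]₀ × e^(-kt)
Step 2: [N₂O₅] = 0.19 × e^(-0.094 × 29)
Step 3: [N₂O₅] = 0.19 × e^(-2.726)
Step 4: [N₂O₅] = 0.19 × 0.0654807 = 0.01244 M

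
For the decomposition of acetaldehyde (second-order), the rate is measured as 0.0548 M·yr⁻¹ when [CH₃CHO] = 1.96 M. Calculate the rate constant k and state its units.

0.01426 M⁻¹·yr⁻¹

Step 1: rate = k[CH₃CHO]^2, so k = rate / [CH₃CHO]^2.
Step 2: k = 0.0548 / (1.96)^2 = 0.0548 / 3.842.
Step 3: k = 0.01426 M⁻¹·yr⁻¹.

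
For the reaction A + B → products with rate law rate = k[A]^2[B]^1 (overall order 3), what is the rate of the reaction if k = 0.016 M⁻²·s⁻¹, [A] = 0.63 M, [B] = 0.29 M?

0.001842 M/s

Step 1: The rate law is rate = k[A]^2[B]^1, overall order = 2+1 = 3
Step 2: Substitute values: rate = 0.016 × (0.63)^2 × (0.29)^1
Step 3: rate = 0.016 × 0.3969 × 0.29 = 0.00184162 M/s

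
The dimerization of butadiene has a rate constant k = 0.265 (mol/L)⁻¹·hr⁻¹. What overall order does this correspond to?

second order (2)

Step 1: The units of k for an nth-order reaction are (concentration)^(1-n)·(time)⁻¹.
Step 2: Here k has units (mol/L)⁻¹·hr⁻¹, so the concentration exponent is -1.
Step 3: 1 - n = -1 ⇒ n = 2. The reaction is second order.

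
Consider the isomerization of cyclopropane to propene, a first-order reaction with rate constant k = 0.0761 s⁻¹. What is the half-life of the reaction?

9.108 s

Step 1: For a first-order reaction, t₁/₂ = ln(2)/k
Step 2: t₁/₂ = ln(2)/0.0761
Step 3: t₁/₂ = 0.6931/0.0761 = 9.108 s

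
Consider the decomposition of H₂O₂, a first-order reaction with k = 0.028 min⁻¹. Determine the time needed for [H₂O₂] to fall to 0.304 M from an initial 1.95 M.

66.38 min

Step 1: For first-order: t = ln([H₂O₂]₀/[H₂O₂])/k
Step 2: t = ln(1.95/0.304)/0.028
Step 3: t = ln(6.414)/0.028
Step 4: t = 1.859/0.028 = 66.38 min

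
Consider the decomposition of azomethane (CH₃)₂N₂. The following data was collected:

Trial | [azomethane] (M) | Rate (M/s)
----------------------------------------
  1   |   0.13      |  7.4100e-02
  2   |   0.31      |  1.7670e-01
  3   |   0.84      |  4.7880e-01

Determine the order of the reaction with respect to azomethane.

first order (1)

Step 1: Compare trials to find order n where rate₂/rate₁ = ([azomethane]₂/[azomethane]₁)^n
Step 2: rate₂/rate₁ = 1.7670e-01/7.4100e-02 = 2.385
Step 3: [azomethane]₂/[azomethane]₁ = 0.31/0.13 = 2.385
Step 4: n = ln(2.385)/ln(2.385) = 1.00 ≈ 1
Step 5: The reaction is first order in azomethane.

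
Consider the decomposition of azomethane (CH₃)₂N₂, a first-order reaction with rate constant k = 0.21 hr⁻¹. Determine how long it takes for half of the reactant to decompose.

3.301 hr

Step 1: For a first-order reaction, t₁/₂ = ln(2)/k
Step 2: t₁/₂ = ln(2)/0.21
Step 3: t₁/₂ = 0.6931/0.21 = 3.301 hr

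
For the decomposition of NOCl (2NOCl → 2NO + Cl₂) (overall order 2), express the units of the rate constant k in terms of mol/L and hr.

(mol/L)⁻¹·hr⁻¹

Step 1: For overall order n, rate = k × (concentration)^n.
Step 2: Rate has units mol/L·hr⁻¹; concentration term has units (mol/L)^2.
Step 3: k = rate / (concentration)^n, so units of k = (mol/L)^(1-2)·hr⁻¹ = (mol/L)⁻¹·hr⁻¹.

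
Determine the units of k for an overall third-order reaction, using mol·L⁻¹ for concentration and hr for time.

(mol·L⁻¹)⁻²·hr⁻¹

Step 1: For overall order n, rate = k × (concentration)^n.
Step 2: Rate has units mol·L⁻¹·hr⁻¹; concentration term has units (mol·L⁻¹)^3.
Step 3: k = rate / (concentration)^n, so units of k = (mol·L⁻¹)^(1-3)·hr⁻¹ = (mol·L⁻¹)⁻²·hr⁻¹.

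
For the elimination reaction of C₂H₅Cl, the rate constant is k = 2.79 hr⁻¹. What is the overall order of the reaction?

first order (1)

Step 1: The units of k for an nth-order reaction are (concentration)^(1-n)·(time)⁻¹.
Step 2: Here k has units hr⁻¹, so the concentration exponent is 0.
Step 3: 1 - n = 0 ⇒ n = 1. The reaction is first order.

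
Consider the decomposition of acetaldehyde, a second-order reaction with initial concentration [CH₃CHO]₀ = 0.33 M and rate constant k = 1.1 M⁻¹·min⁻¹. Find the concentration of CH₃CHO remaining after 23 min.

0.0353 M

Step 1: For a second-order reaction: 1/[CH₃CHO] = 1/[CH₃CHO]₀ + kt
Step 2: 1/[CH₃CHO] = 1/0.33 + 1.1 × 23
Step 3: 1/[CH₃CHO] = 3.03 + 25.3 = 28.33
Step 4: [CH₃CHO] = 1/28.33 = 0.0353 M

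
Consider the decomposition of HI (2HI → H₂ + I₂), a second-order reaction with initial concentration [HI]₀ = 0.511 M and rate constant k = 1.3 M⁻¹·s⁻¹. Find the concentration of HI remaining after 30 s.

0.02442 M

Step 1: For a second-order reaction: 1/[HI] = 1/[HI]₀ + kt
Step 2: 1/[HI] = 1/0.511 + 1.3 × 30
Step 3: 1/[HI] = 1.957 + 39 = 40.96
Step 4: [HI] = 1/40.96 = 0.02442 M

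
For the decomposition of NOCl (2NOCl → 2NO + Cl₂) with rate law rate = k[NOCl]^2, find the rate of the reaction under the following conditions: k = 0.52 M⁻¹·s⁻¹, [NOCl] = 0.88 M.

0.4027 M/s

Step 1: Identify the rate law: rate = k[NOCl]^2
Step 2: Substitute values: rate = 0.52 × (0.88)^2
Step 3: Calculate: rate = 0.52 × 0.7744 = 0.402688 M/s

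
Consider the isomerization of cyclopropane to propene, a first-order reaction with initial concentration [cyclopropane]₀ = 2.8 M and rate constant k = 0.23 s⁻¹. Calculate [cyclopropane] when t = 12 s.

0.1772 M

Step 1: For a first-order reaction: [cyclopropane] = [cyclopropane]₀ × e^(-kt)
Step 2: [cyclopropane] = 2.8 × e^(-0.23 × 12)
Step 3: [cyclopropane] = 2.8 × e^(-2.76)
Step 4: [cyclopropane] = 2.8 × 0.0632918 = 0.1772 M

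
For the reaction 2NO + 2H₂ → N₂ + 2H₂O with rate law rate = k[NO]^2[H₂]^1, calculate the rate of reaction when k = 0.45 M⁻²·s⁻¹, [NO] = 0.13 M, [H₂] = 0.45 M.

0.003422 M/s

Step 1: The rate law is rate = k[NO]^2[H₂]^1
Step 2: Substitute: rate = 0.45 × (0.13)^2 × (0.45)^1
Step 3: rate = 0.45 × 0.0169 × 0.45 = 0.00342225 M/s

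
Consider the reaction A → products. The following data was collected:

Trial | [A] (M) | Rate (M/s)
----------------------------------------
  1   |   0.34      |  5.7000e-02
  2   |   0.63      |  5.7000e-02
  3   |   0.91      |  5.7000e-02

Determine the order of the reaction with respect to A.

zeroth order (0)

Step 1: Compare trials - when concentration changes, rate stays constant.
Step 2: rate₂/rate₁ = 5.7000e-02/5.7000e-02 = 1
Step 3: [A]₂/[A]₁ = 0.63/0.34 = 1.853
Step 4: Since rate ratio ≈ (conc ratio)^0, the reaction is zeroth order.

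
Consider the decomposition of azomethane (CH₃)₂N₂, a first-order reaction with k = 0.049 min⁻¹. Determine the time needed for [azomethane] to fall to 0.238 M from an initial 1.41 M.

36.31 min

Step 1: For first-order: t = ln([azomethane]₀/[azomethane])/k
Step 2: t = ln(1.41/0.238)/0.049
Step 3: t = ln(5.924)/0.049
Step 4: t = 1.779/0.049 = 36.31 min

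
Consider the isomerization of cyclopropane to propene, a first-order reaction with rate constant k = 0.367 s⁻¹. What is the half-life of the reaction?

1.889 s

Step 1: For a first-order reaction, t₁/₂ = ln(2)/k
Step 2: t₁/₂ = ln(2)/0.367
Step 3: t₁/₂ = 0.6931/0.367 = 1.889 s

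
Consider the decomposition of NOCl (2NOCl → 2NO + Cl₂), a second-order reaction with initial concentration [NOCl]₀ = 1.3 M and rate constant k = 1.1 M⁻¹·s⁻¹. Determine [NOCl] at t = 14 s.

0.06185 M

Step 1: For a second-order reaction: 1/[NOCl] = 1/[NOCl]₀ + kt
Step 2: 1/[NOCl] = 1/1.3 + 1.1 × 14
Step 3: 1/[NOCl] = 0.7692 + 15.4 = 16.17
Step 4: [NOCl] = 1/16.17 = 0.06185 M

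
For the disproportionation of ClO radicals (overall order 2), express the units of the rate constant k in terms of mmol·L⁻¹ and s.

(mmol·L⁻¹)⁻¹·s⁻¹

Step 1: For overall order n, rate = k × (concentration)^n.
Step 2: Rate has units mmol·L⁻¹·s⁻¹; concentration term has units (mmol·L⁻¹)^2.
Step 3: k = rate / (concentration)^n, so units of k = (mmol·L⁻¹)^(1-2)·s⁻¹ = (mmol·L⁻¹)⁻¹·s⁻¹.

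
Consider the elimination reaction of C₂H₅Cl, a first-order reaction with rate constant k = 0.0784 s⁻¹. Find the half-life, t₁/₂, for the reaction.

8.841 s

Step 1: For a first-order reaction, t₁/₂ = ln(2)/k
Step 2: t₁/₂ = ln(2)/0.0784
Step 3: t₁/₂ = 0.6931/0.0784 = 8.841 s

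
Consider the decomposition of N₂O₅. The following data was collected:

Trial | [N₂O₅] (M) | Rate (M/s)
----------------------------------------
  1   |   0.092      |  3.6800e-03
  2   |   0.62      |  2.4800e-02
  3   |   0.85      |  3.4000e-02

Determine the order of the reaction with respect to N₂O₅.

first order (1)

Step 1: Compare trials to find order n where rate₂/rate₁ = ([N₂O₅]₂/[N₂O₅]₁)^n
Step 2: rate₂/rate₁ = 2.4800e-02/3.6800e-03 = 6.739
Step 3: [N₂O₅]₂/[N₂O₅]₁ = 0.62/0.092 = 6.739
Step 4: n = ln(6.739)/ln(6.739) = 1.00 ≈ 1
Step 5: The reaction is first order in N₂O₅.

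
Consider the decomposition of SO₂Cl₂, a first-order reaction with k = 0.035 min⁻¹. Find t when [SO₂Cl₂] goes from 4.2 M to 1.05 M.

39.61 min

Step 1: For first-order: t = ln([SO₂Cl₂]₀/[SO₂Cl₂])/k
Step 2: t = ln(4.2/1.05)/0.035
Step 3: t = ln(4)/0.035
Step 4: t = 1.386/0.035 = 39.61 min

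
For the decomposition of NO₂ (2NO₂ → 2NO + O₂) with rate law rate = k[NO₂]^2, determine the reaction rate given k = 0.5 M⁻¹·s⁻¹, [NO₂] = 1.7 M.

1.445 M/s

Step 1: Identify the rate law: rate = k[NO₂]^2
Step 2: Substitute values: rate = 0.5 × (1.7)^2
Step 3: Calculate: rate = 0.5 × 2.89 = 1.445 M/s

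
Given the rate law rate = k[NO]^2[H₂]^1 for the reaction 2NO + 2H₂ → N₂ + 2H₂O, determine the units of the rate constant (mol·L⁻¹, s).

(mol·L⁻¹)⁻²·s⁻¹

Step 1: Overall order = 2 + 1 = 3.
Step 2: rate has units mol·L⁻¹·s⁻¹; [NO]^2[H₂]^1 has units (mol·L⁻¹)^3.
Step 3: k = rate/([NO]^2[H₂]^1), so units of k = (mol·L⁻¹)^(1-3)·s⁻¹ = (mol·L⁻¹)⁻²·s⁻¹.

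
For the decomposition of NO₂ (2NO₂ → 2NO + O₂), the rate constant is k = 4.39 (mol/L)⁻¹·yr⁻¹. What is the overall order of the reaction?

second order (2)

Step 1: The units of k for an nth-order reaction are (concentration)^(1-n)·(time)⁻¹.
Step 2: Here k has units (mol/L)⁻¹·yr⁻¹, so the concentration exponent is -1.
Step 3: 1 - n = -1 ⇒ n = 2. The reaction is second order.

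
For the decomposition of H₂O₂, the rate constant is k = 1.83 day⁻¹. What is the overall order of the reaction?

first order (1)

Step 1: The units of k for an nth-order reaction are (concentration)^(1-n)·(time)⁻¹.
Step 2: Here k has units day⁻¹, so the concentration exponent is 0.
Step 3: 1 - n = 0 ⇒ n = 1. The reaction is first order.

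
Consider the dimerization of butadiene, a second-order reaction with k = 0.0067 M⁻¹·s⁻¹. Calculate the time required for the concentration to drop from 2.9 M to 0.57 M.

210.4 s

Step 1: For second-order: t = (1/[C₄H₆] - 1/[C₄H₆]₀)/k
Step 2: t = (1/0.57 - 1/2.9)/0.0067
Step 3: t = (1.754 - 0.3448)/0.0067
Step 4: t = 1.41/0.0067 = 210.4 s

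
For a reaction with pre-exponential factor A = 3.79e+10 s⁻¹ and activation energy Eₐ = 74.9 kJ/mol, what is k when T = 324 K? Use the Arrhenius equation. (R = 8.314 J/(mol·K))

3.18e-02 s⁻¹

Step 1: Use the Arrhenius equation: k = A × exp(-Eₐ/RT)
Step 2: Convert Eₐ to J/mol: 74.9 kJ/mol = 74900 J/mol
Step 3: Calculate the exponent: -Eₐ/(RT) = -74900/(8.314 × 324) = -27.80525
Step 4: k = 3.79e+10 × exp(-27.80525)
Step 5: k = 3.79e+10 × 8.40105e-13 = 3.1840e-02 s⁻¹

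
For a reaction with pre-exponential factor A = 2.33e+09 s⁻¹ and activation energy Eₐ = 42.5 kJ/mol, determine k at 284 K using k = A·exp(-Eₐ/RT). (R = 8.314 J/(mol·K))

3.55e+01 s⁻¹

Step 1: Use the Arrhenius equation: k = A × exp(-Eₐ/RT)
Step 2: Convert Eₐ to J/mol: 42.5 kJ/mol = 42500 J/mol
Step 3: Calculate the exponent: -Eₐ/(RT) = -42500/(8.314 × 284) = -17.99951
Step 4: k = 2.33e+09 × exp(-17.99951)
Step 5: k = 2.33e+09 × 1.52374e-08 = 3.5503e+01 s⁻¹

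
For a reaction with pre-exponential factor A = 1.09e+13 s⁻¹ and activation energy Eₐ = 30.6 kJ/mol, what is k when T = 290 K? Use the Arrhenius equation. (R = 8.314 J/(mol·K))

3.35e+07 s⁻¹

Step 1: Use the Arrhenius equation: k = A × exp(-Eₐ/RT)
Step 2: Convert Eₐ to J/mol: 30.6 kJ/mol = 30600 J/mol
Step 3: Calculate the exponent: -Eₐ/(RT) = -30600/(8.314 × 290) = -12.69151
Step 4: k = 1.09e+13 × exp(-12.69151)
Step 5: k = 1.09e+13 × 3.07714e-06 = 3.3541e+07 s⁻¹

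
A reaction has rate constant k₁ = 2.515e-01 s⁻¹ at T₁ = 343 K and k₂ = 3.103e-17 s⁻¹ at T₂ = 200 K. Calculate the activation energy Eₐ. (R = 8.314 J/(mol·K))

146.1 kJ/mol

Step 1: Use the two-temperature Arrhenius form: ln(k₂/k₁) = -Eₐ/R × (1/T₂ - 1/T₁)
Step 2: ln(k₂/k₁) = ln(3.103e-17/2.515e-01) = ln(1.2338e-16) = -36.6313
Step 3: 1/T₂ - 1/T₁ = 1/200 - 1/343 = 2.084548e-03 K⁻¹
Step 4: Eₐ = -R × ln(k₂/k₁) / (1/T₂ - 1/T₁) = -8.314 × -36.6313 / 2.084548e-03
Step 5: Eₐ = 1.4610e+05 J/mol = 146.1 kJ/mol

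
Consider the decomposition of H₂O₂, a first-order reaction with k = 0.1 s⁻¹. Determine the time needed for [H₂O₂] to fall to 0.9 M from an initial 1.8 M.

6.931 s

Step 1: For first-order: t = ln([H₂O₂]₀/[H₂O₂])/k
Step 2: t = ln(1.8/0.9)/0.1
Step 3: t = ln(2)/0.1
Step 4: t = 0.6931/0.1 = 6.931 s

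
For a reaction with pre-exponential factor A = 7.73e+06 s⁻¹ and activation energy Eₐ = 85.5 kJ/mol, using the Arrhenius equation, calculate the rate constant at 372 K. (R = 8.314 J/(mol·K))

7.62e-06 s⁻¹

Step 1: Use the Arrhenius equation: k = A × exp(-Eₐ/RT)
Step 2: Convert Eₐ to J/mol: 85.5 kJ/mol = 85500 J/mol
Step 3: Calculate the exponent: -Eₐ/(RT) = -85500/(8.314 × 372) = -27.64478
Step 4: k = 7.73e+06 × exp(-27.64478)
Step 5: k = 7.73e+06 × 9.86335e-13 = 7.6244e-06 s⁻¹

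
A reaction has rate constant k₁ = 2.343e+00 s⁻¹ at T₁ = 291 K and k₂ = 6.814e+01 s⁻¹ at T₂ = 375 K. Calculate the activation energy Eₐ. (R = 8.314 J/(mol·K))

36.4 kJ/mol

Step 1: Use the two-temperature Arrhenius form: ln(k₂/k₁) = -Eₐ/R × (1/T₂ - 1/T₁)
Step 2: ln(k₂/k₁) = ln(6.814e+01/2.343e+00) = ln(29.0824) = 3.37013
Step 3: 1/T₂ - 1/T₁ = 1/375 - 1/291 = -7.697595e-04 K⁻¹
Step 4: Eₐ = -R × ln(k₂/k₁) / (1/T₂ - 1/T₁) = -8.314 × 3.37013 / -7.697595e-04
Step 5: Eₐ = 3.6400e+04 J/mol = 36.4 kJ/mol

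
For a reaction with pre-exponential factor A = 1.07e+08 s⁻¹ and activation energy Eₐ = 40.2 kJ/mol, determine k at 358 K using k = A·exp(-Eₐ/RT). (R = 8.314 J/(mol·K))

1.46e+02 s⁻¹

Step 1: Use the Arrhenius equation: k = A × exp(-Eₐ/RT)
Step 2: Convert Eₐ to J/mol: 40.2 kJ/mol = 40200 J/mol
Step 3: Calculate the exponent: -Eₐ/(RT) = -40200/(8.314 × 358) = -13.50619
Step 4: k = 1.07e+08 × exp(-13.50619)
Step 5: k = 1.07e+08 × 1.36250e-06 = 1.4579e+02 s⁻¹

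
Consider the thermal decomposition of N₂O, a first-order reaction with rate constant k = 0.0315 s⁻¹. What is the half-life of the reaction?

22 s

Step 1: For a first-order reaction, t₁/₂ = ln(2)/k
Step 2: t₁/₂ = ln(2)/0.0315
Step 3: t₁/₂ = 0.6931/0.0315 = 22 s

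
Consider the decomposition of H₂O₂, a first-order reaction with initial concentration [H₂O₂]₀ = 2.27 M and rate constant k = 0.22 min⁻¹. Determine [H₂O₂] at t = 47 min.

7.335e-05 M

Step 1: For a first-order reaction: [H₂O₂] = [H₂O₂]₀ × e^(-kt)
Step 2: [H₂O₂] = 2.27 × e^(-0.22 × 47)
Step 3: [H₂O₂] = 2.27 × e^(-10.34)
Step 4: [H₂O₂] = 2.27 × 3.23143e-05 = 7.335e-05 M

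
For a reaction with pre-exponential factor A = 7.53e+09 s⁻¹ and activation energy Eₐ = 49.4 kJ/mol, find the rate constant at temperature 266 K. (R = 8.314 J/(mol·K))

1.50e+00 s⁻¹

Step 1: Use the Arrhenius equation: k = A × exp(-Eₐ/RT)
Step 2: Convert Eₐ to J/mol: 49.4 kJ/mol = 49400 J/mol
Step 3: Calculate the exponent: -Eₐ/(RT) = -49400/(8.314 × 266) = -22.33754
Step 4: k = 7.53e+09 × exp(-22.33754)
Step 5: k = 7.53e+09 × 1.99035e-10 = 1.4987e+00 s⁻¹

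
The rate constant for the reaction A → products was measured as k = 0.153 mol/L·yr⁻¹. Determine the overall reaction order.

zeroth order (0)

Step 1: The units of k for an nth-order reaction are (concentration)^(1-n)·(time)⁻¹.
Step 2: Here k has units mol/L·yr⁻¹, so the concentration exponent is 1.
Step 3: 1 - n = 1 ⇒ n = 0. The reaction is zeroth order.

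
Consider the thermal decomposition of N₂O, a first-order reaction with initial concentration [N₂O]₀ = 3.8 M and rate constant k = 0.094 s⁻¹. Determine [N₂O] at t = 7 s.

1.968 M

Step 1: For a first-order reaction: [N₂O] = [N₂O]₀ × e^(-kt)
Step 2: [N₂O] = 3.8 × e^(-0.094 × 7)
Step 3: [N₂O] = 3.8 × e^(-0.658)
Step 4: [N₂O] = 3.8 × 0.517886 = 1.968 M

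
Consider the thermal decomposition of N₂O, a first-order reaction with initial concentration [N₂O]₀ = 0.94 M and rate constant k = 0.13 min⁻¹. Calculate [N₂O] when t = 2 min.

0.7248 M

Step 1: For a first-order reaction: [N₂O] = [N₂O]₀ × e^(-kt)
Step 2: [N₂O] = 0.94 × e^(-0.13 × 2)
Step 3: [N₂O] = 0.94 × e^(-0.26)
Step 4: [N₂O] = 0.94 × 0.771052 = 0.7248 M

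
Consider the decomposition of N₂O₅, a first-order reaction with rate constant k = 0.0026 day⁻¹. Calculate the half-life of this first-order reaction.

266.6 day

Step 1: For a first-order reaction, t₁/₂ = ln(2)/k
Step 2: t₁/₂ = ln(2)/0.0026
Step 3: t₁/₂ = 0.6931/0.0026 = 266.6 day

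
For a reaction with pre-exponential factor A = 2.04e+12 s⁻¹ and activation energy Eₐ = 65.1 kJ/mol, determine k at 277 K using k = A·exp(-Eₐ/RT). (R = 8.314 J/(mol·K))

1.08e+00 s⁻¹

Step 1: Use the Arrhenius equation: k = A × exp(-Eₐ/RT)
Step 2: Convert Eₐ to J/mol: 65.1 kJ/mol = 65100 J/mol
Step 3: Calculate the exponent: -Eₐ/(RT) = -65100/(8.314 × 277) = -28.26775
Step 4: k = 2.04e+12 × exp(-28.26775)
Step 5: k = 2.04e+12 × 5.29020e-13 = 1.0792e+00 s⁻¹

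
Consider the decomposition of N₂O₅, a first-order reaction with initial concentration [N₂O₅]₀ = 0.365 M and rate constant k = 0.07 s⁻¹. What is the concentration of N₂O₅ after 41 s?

0.0207 M

Step 1: For a first-order reaction: [N₂O₅] = [N₂O₅]₀ × e^(-kt)
Step 2: [N₂O₅] = 0.365 × e^(-0.07 × 41)
Step 3: [N₂O₅] = 0.365 × e^(-2.87)
Step 4: [N₂O₅] = 0.365 × 0.0566989 = 0.0207 M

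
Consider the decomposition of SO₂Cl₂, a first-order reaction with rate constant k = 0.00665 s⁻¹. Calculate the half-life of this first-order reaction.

104.2 s

Step 1: For a first-order reaction, t₁/₂ = ln(2)/k
Step 2: t₁/₂ = ln(2)/0.00665
Step 3: t₁/₂ = 0.6931/0.00665 = 104.2 s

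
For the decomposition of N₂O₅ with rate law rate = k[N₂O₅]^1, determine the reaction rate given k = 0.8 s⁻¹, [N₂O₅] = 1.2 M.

0.96 M/s

Step 1: Identify the rate law: rate = k[N₂O₅]^1
Step 2: Substitute values: rate = 0.8 × (1.2)^1
Step 3: Calculate: rate = 0.8 × 1.2 = 0.96 M/s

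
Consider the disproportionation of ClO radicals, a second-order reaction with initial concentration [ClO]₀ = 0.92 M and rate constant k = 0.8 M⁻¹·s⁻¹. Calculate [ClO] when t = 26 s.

0.04569 M

Step 1: For a second-order reaction: 1/[ClO] = 1/[ClO]₀ + kt
Step 2: 1/[ClO] = 1/0.92 + 0.8 × 26
Step 3: 1/[ClO] = 1.087 + 20.8 = 21.89
Step 4: [ClO] = 1/21.89 = 0.04569 M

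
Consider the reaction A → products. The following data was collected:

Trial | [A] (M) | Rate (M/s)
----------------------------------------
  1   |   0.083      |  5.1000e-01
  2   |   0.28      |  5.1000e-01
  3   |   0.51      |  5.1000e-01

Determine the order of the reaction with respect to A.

zeroth order (0)

Step 1: Compare trials - when concentration changes, rate stays constant.
Step 2: rate₂/rate₁ = 5.1000e-01/5.1000e-01 = 1
Step 3: [A]₂/[A]₁ = 0.28/0.083 = 3.373
Step 4: Since rate ratio ≈ (conc ratio)^0, the reaction is zeroth order.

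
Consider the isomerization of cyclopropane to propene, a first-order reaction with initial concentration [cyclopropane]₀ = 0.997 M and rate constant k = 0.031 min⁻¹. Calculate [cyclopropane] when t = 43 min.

0.2629 M

Step 1: For a first-order reaction: [cyclopropane] = [cyclopropane]₀ × e^(-kt)
Step 2: [cyclopropane] = 0.997 × e^(-0.031 × 43)
Step 3: [cyclopropane] = 0.997 × e^(-1.333)
Step 4: [cyclopropane] = 0.997 × 0.263685 = 0.2629 M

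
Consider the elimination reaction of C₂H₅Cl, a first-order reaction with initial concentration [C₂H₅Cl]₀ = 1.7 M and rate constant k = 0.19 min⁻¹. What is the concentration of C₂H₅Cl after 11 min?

0.2103 M

Step 1: For a first-order reaction: [C₂H₅Cl] = [C₂H₅Cl]₀ × e^(-kt)
Step 2: [C₂H₅Cl] = 1.7 × e^(-0.19 × 11)
Step 3: [C₂H₅Cl] = 1.7 × e^(-2.09)
Step 4: [C₂H₅Cl] = 1.7 × 0.123687 = 0.2103 M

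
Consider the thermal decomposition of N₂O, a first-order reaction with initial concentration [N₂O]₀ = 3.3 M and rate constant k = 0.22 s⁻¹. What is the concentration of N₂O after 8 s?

0.5677 M

Step 1: For a first-order reaction: [N₂O] = [N₂O]₀ × e^(-kt)
Step 2: [N₂O] = 3.3 × e^(-0.22 × 8)
Step 3: [N₂O] = 3.3 × e^(-1.76)
Step 4: [N₂O] = 3.3 × 0.172045 = 0.5677 M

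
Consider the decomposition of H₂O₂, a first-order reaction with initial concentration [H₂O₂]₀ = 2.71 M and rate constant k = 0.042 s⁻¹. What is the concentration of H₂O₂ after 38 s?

0.5493 M

Step 1: For a first-order reaction: [H₂O₂] = [H₂O₂]₀ × e^(-kt)
Step 2: [H₂O₂] = 2.71 × e^(-0.042 × 38)
Step 3: [H₂O₂] = 2.71 × e^(-1.596)
Step 4: [H₂O₂] = 2.71 × 0.202706 = 0.5493 M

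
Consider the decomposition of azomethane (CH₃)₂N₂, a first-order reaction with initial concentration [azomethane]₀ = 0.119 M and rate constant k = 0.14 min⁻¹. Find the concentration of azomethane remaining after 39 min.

0.0005062 M

Step 1: For a first-order reaction: [azomethane] = [azomethane]₀ × e^(-kt)
Step 2: [azomethane] = 0.119 × e^(-0.14 × 39)
Step 3: [azomethane] = 0.119 × e^(-5.46)
Step 4: [azomethane] = 0.119 × 0.00425356 = 0.0005062 M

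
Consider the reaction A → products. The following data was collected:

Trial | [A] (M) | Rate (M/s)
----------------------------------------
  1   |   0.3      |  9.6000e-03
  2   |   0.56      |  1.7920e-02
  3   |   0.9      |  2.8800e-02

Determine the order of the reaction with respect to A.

first order (1)

Step 1: Compare trials to find order n where rate₂/rate₁ = ([A]₂/[A]₁)^n
Step 2: rate₂/rate₁ = 1.7920e-02/9.6000e-03 = 1.867
Step 3: [A]₂/[A]₁ = 0.56/0.3 = 1.867
Step 4: n = ln(1.867)/ln(1.867) = 1.00 ≈ 1
Step 5: The reaction is first order in A.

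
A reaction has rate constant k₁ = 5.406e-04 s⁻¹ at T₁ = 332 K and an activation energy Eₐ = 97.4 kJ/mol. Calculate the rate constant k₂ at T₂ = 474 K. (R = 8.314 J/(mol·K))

2.108e+01 s⁻¹

Step 1: Use the two-temperature Arrhenius form: ln(k₂/k₁) = -Eₐ/R × (1/T₂ - 1/T₁)
Step 2: Convert Eₐ to J/mol: 97.4 kJ/mol = 97400 J/mol
Step 3: 1/T₂ - 1/T₁ = 1/474 - 1/332 = -9.023436e-04 K⁻¹
Step 4: ln(k₂/k₁) = -97400/8.314 × -9.023436e-04 = 10.57112
Step 5: k₂ = k₁ × exp(10.57112) = 5.406e-04 × 3.89923e+04 = 2.108e+01 s⁻¹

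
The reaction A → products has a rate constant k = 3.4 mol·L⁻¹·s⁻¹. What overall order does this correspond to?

zeroth order (0)

Step 1: The units of k for an nth-order reaction are (concentration)^(1-n)·(time)⁻¹.
Step 2: Here k has units mol·L⁻¹·s⁻¹, so the concentration exponent is 1.
Step 3: 1 - n = 1 ⇒ n = 0. The reaction is zeroth order.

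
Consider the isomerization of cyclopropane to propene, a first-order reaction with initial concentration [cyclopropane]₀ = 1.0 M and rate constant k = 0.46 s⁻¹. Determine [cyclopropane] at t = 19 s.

0.0001601 M

Step 1: For a first-order reaction: [cyclopropane] = [cyclopropane]₀ × e^(-kt)
Step 2: [cyclopropane] = 1.0 × e^(-0.46 × 19)
Step 3: [cyclopropane] = 1.0 × e^(-8.74)
Step 4: [cyclopropane] = 1.0 × 0.000160054 = 0.0001601 M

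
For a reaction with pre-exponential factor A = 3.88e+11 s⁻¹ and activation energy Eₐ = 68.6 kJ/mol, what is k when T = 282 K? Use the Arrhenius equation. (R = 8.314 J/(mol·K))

7.61e-02 s⁻¹

Step 1: Use the Arrhenius equation: k = A × exp(-Eₐ/RT)
Step 2: Convert Eₐ to J/mol: 68.6 kJ/mol = 68600 J/mol
Step 3: Calculate the exponent: -Eₐ/(RT) = -68600/(8.314 × 282) = -29.25937
Step 4: k = 3.88e+11 × exp(-29.25937)
Step 5: k = 3.88e+11 × 1.96253e-13 = 7.6146e-02 s⁻¹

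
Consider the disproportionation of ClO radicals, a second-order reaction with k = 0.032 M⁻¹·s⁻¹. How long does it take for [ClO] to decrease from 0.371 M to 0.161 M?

109.9 s

Step 1: For second-order: t = (1/[ClO] - 1/[ClO]₀)/k
Step 2: t = (1/0.161 - 1/0.371)/0.032
Step 3: t = (6.211 - 2.695)/0.032
Step 4: t = 3.516/0.032 = 109.9 s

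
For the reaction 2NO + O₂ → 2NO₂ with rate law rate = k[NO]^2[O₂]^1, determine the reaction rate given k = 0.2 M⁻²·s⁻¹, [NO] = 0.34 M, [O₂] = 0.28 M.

0.006474 M/s

Step 1: The rate law is rate = k[NO]^2[O₂]^1
Step 2: Substitute: rate = 0.2 × (0.34)^2 × (0.28)^1
Step 3: rate = 0.2 × 0.1156 × 0.28 = 0.0064736 M/s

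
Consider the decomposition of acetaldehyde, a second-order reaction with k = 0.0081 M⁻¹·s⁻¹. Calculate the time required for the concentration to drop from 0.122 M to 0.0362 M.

2398 s

Step 1: For second-order: t = (1/[CH₃CHO] - 1/[CH₃CHO]₀)/k
Step 2: t = (1/0.0362 - 1/0.122)/0.0081
Step 3: t = (27.62 - 8.197)/0.0081
Step 4: t = 19.43/0.0081 = 2398 s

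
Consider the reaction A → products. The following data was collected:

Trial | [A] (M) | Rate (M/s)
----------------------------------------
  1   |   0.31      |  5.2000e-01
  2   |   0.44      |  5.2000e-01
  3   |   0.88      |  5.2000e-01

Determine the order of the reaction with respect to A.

zeroth order (0)

Step 1: Compare trials - when concentration changes, rate stays constant.
Step 2: rate₂/rate₁ = 5.2000e-01/5.2000e-01 = 1
Step 3: [A]₂/[A]₁ = 0.44/0.31 = 1.419
Step 4: Since rate ratio ≈ (conc ratio)^0, the reaction is zeroth order.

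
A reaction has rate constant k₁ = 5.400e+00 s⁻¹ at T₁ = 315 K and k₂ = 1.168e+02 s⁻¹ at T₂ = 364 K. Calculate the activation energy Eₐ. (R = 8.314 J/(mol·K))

59.8 kJ/mol

Step 1: Use the two-temperature Arrhenius form: ln(k₂/k₁) = -Eₐ/R × (1/T₂ - 1/T₁)
Step 2: ln(k₂/k₁) = ln(1.168e+02/5.400e+00) = ln(21.6296) = 3.07406
Step 3: 1/T₂ - 1/T₁ = 1/364 - 1/315 = -4.273504e-04 K⁻¹
Step 4: Eₐ = -R × ln(k₂/k₁) / (1/T₂ - 1/T₁) = -8.314 × 3.07406 / -4.273504e-04
Step 5: Eₐ = 5.9805e+04 J/mol = 59.8 kJ/mol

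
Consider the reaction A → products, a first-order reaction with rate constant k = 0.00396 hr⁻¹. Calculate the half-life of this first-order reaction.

175 hr

Step 1: For a first-order reaction, t₁/₂ = ln(2)/k
Step 2: t₁/₂ = ln(2)/0.00396
Step 3: t₁/₂ = 0.6931/0.00396 = 175 hr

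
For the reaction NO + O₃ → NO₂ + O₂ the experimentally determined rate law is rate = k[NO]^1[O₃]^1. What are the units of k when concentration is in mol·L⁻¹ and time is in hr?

(mol·L⁻¹)⁻¹·hr⁻¹

Step 1: Overall order = 1 + 1 = 2.
Step 2: rate has units mol·L⁻¹·hr⁻¹; [NO]^1[O₃]^1 has units (mol·L⁻¹)^2.
Step 3: k = rate/([NO]^1[O₃]^1), so units of k = (mol·L⁻¹)^(1-2)·hr⁻¹ = (mol·L⁻¹)⁻¹·hr⁻¹.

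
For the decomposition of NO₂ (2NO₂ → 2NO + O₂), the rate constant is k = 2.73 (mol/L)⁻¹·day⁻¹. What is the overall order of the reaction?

second order (2)

Step 1: The units of k for an nth-order reaction are (concentration)^(1-n)·(time)⁻¹.
Step 2: Here k has units (mol/L)⁻¹·day⁻¹, so the concentration exponent is -1.
Step 3: 1 - n = -1 ⇒ n = 2. The reaction is second order.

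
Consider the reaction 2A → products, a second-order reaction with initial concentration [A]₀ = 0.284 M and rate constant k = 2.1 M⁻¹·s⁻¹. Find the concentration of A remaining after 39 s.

0.01171 M

Step 1: For a second-order reaction: 1/[A] = 1/[A]₀ + kt
Step 2: 1/[A] = 1/0.284 + 2.1 × 39
Step 3: 1/[A] = 3.521 + 81.9 = 85.42
Step 4: [A] = 1/85.42 = 0.01171 M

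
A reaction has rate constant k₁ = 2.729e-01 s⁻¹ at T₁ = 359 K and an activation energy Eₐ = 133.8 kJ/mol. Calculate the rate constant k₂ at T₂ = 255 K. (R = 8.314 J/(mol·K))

3.132e-09 s⁻¹

Step 1: Use the two-temperature Arrhenius form: ln(k₂/k₁) = -Eₐ/R × (1/T₂ - 1/T₁)
Step 2: Convert Eₐ to J/mol: 133.8 kJ/mol = 133800 J/mol
Step 3: 1/T₂ - 1/T₁ = 1/255 - 1/359 = 1.136053e-03 K⁻¹
Step 4: ln(k₂/k₁) = -133800/8.314 × 1.136053e-03 = -18.28288
Step 5: k₂ = k₁ × exp(-18.28288) = 2.729e-01 × 1.14775e-08 = 3.132e-09 s⁻¹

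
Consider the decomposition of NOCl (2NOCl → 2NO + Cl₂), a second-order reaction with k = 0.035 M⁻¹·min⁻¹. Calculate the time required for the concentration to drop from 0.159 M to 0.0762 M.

195.3 min

Step 1: For second-order: t = (1/[NOCl] - 1/[NOCl]₀)/k
Step 2: t = (1/0.0762 - 1/0.159)/0.035
Step 3: t = (13.12 - 6.289)/0.035
Step 4: t = 6.834/0.035 = 195.3 min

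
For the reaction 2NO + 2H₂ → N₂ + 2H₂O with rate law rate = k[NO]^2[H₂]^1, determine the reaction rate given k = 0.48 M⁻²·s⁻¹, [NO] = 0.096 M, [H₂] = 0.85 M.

0.00376 M/s

Step 1: The rate law is rate = k[NO]^2[H₂]^1
Step 2: Substitute: rate = 0.48 × (0.096)^2 × (0.85)^1
Step 3: rate = 0.48 × 0.009216 × 0.85 = 0.00376013 M/s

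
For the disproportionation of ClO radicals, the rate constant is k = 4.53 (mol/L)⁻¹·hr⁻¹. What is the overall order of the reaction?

second order (2)

Step 1: The units of k for an nth-order reaction are (concentration)^(1-n)·(time)⁻¹.
Step 2: Here k has units (mol/L)⁻¹·hr⁻¹, so the concentration exponent is -1.
Step 3: 1 - n = -1 ⇒ n = 2. The reaction is second order.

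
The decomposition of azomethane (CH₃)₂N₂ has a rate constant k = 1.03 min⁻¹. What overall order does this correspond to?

first order (1)

Step 1: The units of k for an nth-order reaction are (concentration)^(1-n)·(time)⁻¹.
Step 2: Here k has units min⁻¹, so the concentration exponent is 0.
Step 3: 1 - n = 0 ⇒ n = 1. The reaction is first order.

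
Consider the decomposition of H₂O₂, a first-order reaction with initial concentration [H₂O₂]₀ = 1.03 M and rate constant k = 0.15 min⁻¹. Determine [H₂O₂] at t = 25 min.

0.02422 M

Step 1: For a first-order reaction: [H₂O₂] = [H₂O₂]₀ × e^(-kt)
Step 2: [H₂O₂] = 1.03 × e^(-0.15 × 25)
Step 3: [H₂O₂] = 1.03 × e^(-3.75)
Step 4: [H₂O₂] = 1.03 × 0.0235177 = 0.02422 M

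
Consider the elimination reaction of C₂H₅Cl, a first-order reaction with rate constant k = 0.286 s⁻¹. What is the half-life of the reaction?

2.424 s

Step 1: For a first-order reaction, t₁/₂ = ln(2)/k
Step 2: t₁/₂ = ln(2)/0.286
Step 3: t₁/₂ = 0.6931/0.286 = 2.424 s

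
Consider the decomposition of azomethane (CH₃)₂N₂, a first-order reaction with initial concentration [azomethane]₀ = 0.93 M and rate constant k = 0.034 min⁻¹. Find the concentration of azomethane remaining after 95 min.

0.03679 M

Step 1: For a first-order reaction: [azomethane] = [azomethane]₀ × e^(-kt)
Step 2: [azomethane] = 0.93 × e^(-0.034 × 95)
Step 3: [azomethane] = 0.93 × e^(-3.23)
Step 4: [azomethane] = 0.93 × 0.0395575 = 0.03679 M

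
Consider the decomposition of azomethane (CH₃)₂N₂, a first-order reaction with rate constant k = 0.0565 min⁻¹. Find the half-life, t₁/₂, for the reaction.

12.27 min

Step 1: For a first-order reaction, t₁/₂ = ln(2)/k
Step 2: t₁/₂ = ln(2)/0.0565
Step 3: t₁/₂ = 0.6931/0.0565 = 12.27 min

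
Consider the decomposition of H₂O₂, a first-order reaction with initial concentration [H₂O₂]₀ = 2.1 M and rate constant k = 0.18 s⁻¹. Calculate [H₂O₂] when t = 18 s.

0.08224 M

Step 1: For a first-order reaction: [H₂O₂] = [H₂O₂]₀ × e^(-kt)
Step 2: [H₂O₂] = 2.1 × e^(-0.18 × 18)
Step 3: [H₂O₂] = 2.1 × e^(-3.24)
Step 4: [H₂O₂] = 2.1 × 0.0391639 = 0.08224 M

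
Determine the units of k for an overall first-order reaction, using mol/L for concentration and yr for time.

yr⁻¹

Step 1: For overall order n, rate = k × (concentration)^n.
Step 2: Rate has units mol/L·yr⁻¹; concentration term has units (mol/L)^1.
Step 3: k = rate / (concentration)^n, so units of k = (mol/L)^(1-1)·yr⁻¹ = yr⁻¹.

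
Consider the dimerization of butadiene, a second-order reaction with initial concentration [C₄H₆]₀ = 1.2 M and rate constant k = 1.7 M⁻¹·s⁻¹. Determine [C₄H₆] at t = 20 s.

0.02871 M

Step 1: For a second-order reaction: 1/[C₄H₆] = 1/[C₄H₆]₀ + kt
Step 2: 1/[C₄H₆] = 1/1.2 + 1.7 × 20
Step 3: 1/[C₄H₆] = 0.8333 + 34 = 34.83
Step 4: [C₄H₆] = 1/34.83 = 0.02871 M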